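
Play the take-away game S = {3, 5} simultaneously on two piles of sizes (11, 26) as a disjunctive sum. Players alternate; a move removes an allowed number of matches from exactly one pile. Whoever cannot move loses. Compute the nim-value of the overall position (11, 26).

All piles use S = {3, 5}:
n :  0  1  2  3  4  5  6  7  8  9 10 11 12 13 14 15 16 17 18 19 20 21 22 23 24 25 26
G :  0  0  0  1  1  1  2  2  0  0  0  1  1  1  2  2  0  0  0  1  1  1  2  2  0  0  0
Pile A: G(11) = 1.
Pile B: G(26) = 0.
Combined Grundy value = 1 ⊕ 0 = 1.

1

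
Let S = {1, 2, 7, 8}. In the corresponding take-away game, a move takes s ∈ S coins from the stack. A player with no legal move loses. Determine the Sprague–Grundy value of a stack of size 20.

G(0) = 0
G(1) = mex{0} = 1
G(2) = mex{1,0} = 2
G(3) = mex{2,1} = 0
G(4) = mex{0,2} = 1
G(5) = mex{1,0} = 2
G(6) = mex{2,1} = 0
G(7) = mex{0,2,0} = 1
G(8) = mex{1,0,1,0} = 2
G(9) = mex{2,1,2,1} = 0
G(10) = mex{0,2,0,2} = 1
G(11) = mex{1,0,1,0} = 2
G(12) = mex{2,1,2,1} = 0
G(13) = mex{0,2,0,2} = 1
G(14) = mex{1,0,1,0} = 2
G(15) = mex{2,1,2,1} = 0
G(16) = mex{0,2,0,2} = 1
G(17) = mex{1,0,1,0} = 2
G(18) = mex{2,1,2,1} = 0
G(19) = mex{0,2,0,2} = 1
G(20) = mex{1,0,1,0} = 2

2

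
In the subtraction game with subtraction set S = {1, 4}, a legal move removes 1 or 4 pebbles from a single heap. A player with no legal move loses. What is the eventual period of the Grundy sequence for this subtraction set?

G(0) = 0
G(1) = mex{0} = 1
G(2) = mex{1} = 0
G(3) = mex{0} = 1
G(4) = mex{1,0} = 2
G(5) = mex{2,1} = 0
G(6) = mex{0,0} = 1
G(7) = mex{1,1} = 0
G(8) = mex{0,2} = 1
G(9) = mex{1,0} = 2
G(10) = mex{2,1} = 0
G(11) = mex{0,0} = 1
G(12) = mex{1,1} = 0
G(13) = mex{0,2} = 1
G(14) = mex{1,0} = 2
G(n+5) = G(n) holds for n = 0,…,3 (a full window of length max(S) = 4), so the sequence is purely periodic with period 5.

5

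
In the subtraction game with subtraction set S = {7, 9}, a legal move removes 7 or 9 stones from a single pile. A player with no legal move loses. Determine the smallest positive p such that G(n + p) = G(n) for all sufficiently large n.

16

G(0) = 0
G(1) = mex{} = 0
G(2) = mex{} = 0
G(3) = mex{} = 0
G(4) = mex{} = 0
G(5) = mex{} = 0
G(6) = mex{} = 0
G(7) = mex{0} = 1
G(8) = mex{0} = 1
G(9) = mex{0,0} = 1
G(10) = mex{0,0} = 1
G(11) = mex{0,0} = 1
G(12) = mex{0,0} = 1
G(13) = mex{0,0} = 1
G(14) = mex{1,0} = 2
G(15) = mex{1,0} = 2
G(16) = mex{1,1} = 0
G(17) = mex{1,1} = 0
G(18) = mex{1,1} = 0
G(19) = mex{1,1} = 0
G(20) = mex{1,1} = 0
G(21) = mex{2,1} = 0
G(22) = mex{2,1} = 0
G(23) = mex{0,2} = 1
G(24) = mex{0,2} = 1
G(25) = mex{0,0} = 1
G(26) = mex{0,0} = 1
G(27) = mex{0,0} = 1
G(28) = mex{0,0} = 1
G(29) = mex{0,0} = 1
G(30) = mex{1,0} = 2
G(31) = mex{1,0} = 2
G(32) = mex{1,1} = 0
G(33) = mex{1,1} = 0
G(n+16) = G(n) holds for n = 0,…,8 (a full window of length max(S) = 9), so the sequence is purely periodic with period 16.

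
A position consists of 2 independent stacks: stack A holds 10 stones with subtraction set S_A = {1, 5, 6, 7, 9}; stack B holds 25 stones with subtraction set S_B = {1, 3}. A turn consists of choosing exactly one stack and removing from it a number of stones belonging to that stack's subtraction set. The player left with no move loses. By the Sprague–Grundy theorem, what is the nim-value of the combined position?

Stack A, S = {1, 5, 6, 7, 9}:
n :  0  1  2  3  4  5  6  7  8  9 10
G :  0  1  0  1  0  1  2  3  2  3  2
G_A(10) = 2.
Stack B, S = {1, 3}:
n :  0  1  2  3  4  5  6  7  8  9 10 11 12 13 14 15 16 17 18 19 20 21 22 23 24 25
G :  0  1  0  1  0  1  0  1  0  1  0  1  0  1  0  1  0  1  0  1  0  1  0  1  0  1
G_B(25) = 1.
Combined Grundy value = 2 ⊕ 1 = 3.

3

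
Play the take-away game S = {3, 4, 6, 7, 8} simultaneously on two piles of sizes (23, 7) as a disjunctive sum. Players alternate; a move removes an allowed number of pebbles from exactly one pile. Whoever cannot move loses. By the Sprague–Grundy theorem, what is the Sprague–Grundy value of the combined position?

All piles use S = {3, 4, 6, 7, 8}:
n :  0  1  2  3  4  5  6  7  8  9 10 11 12 13 14 15 16 17 18 19 20 21 22 23
G :  0  0  0  1  1  1  2  2  2  3  3  0  0  0  1  1  1  2  2  2  3  3  0  0
Pile A: G(23) = 0.
Pile B: G(7) = 2.
Combined Grundy value = 0 ⊕ 2 = 2.

2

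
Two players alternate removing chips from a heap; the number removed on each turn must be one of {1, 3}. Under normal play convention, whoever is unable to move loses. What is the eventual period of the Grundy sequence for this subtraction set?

n :  0  1  2  3  4  5  6  7  8  9 10 11 12 13 14
G :  0  1  0  1  0  1  0  1  0  1  0  1  0  1  0
G(n+2) = G(n) holds for n = 0,…,2 (a full window of length max(S) = 3), so the sequence is purely periodic with period 2.

2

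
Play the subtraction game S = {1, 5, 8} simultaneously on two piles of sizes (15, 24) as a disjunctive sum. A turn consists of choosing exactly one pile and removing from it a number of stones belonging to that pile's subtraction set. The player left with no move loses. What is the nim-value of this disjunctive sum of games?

All piles use S = {1, 5, 8}:
G(0) = 0
G(1) = mex{0} = 1
G(2) = mex{1} = 0
G(3) = mex{0} = 1
G(4) = mex{1} = 0
G(5) = mex{0,0} = 1
G(6) = mex{1,1} = 0
G(7) = mex{0,0} = 1
G(8) = mex{1,1,0} = 2
G(9) = mex{2,0,1} = 3
G(10) = mex{3,1,0} = 2
G(11) = mex{2,0,1} = 3
G(12) = mex{3,1,0} = 2
G(13) = mex{2,2,1} = 0
G(14) = mex{0,3,0} = 1
G(15) = mex{1,2,1} = 0
G(16) = mex{0,3,2} = 1
G(17) = mex{1,2,3} = 0
G(18) = mex{0,0,2} = 1
G(19) = mex{1,1,3} = 0
G(20) = mex{0,0,2} = 1
G(21) = mex{1,1,0} = 2
G(22) = mex{2,0,1} = 3
G(23) = mex{3,1,0} = 2
G(24) = mex{2,0,1} = 3
Pile A: G(15) = 0.
Pile B: G(24) = 3.
Combined Grundy value = 0 ⊕ 3 = 3.

3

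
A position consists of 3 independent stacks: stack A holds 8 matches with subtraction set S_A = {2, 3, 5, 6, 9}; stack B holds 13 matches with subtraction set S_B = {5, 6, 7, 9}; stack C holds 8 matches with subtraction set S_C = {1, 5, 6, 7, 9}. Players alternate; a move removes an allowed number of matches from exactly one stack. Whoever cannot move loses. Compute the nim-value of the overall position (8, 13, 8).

Stack A, S = {2, 3, 5, 6, 9}:
n : 0 1 2 3 4 5 6 7 8
G : 0 0 1 1 2 2 3 3 0
G_A(8) = 0.
Stack B, S = {5, 6, 7, 9}:
G(0) = 0
G(1) = mex{} = 0
G(2) = mex{} = 0
G(3) = mex{} = 0
G(4) = mex{} = 0
G(5) = mex{0} = 1
G(6) = mex{0,0} = 1
G(7) = mex{0,0,0} = 1
G(8) = mex{0,0,0} = 1
G(9) = mex{0,0,0,0} = 1
G(10) = mex{1,0,0,0} = 2
G(11) = mex{1,1,0,0} = 2
G(12) = mex{1,1,1,0} = 2
G(13) = mex{1,1,1,0} = 2
G_B(13) = 2.
Stack C, S = {1, 5, 6, 7, 9}:
n : 0 1 2 3 4 5 6 7 8
G : 0 1 0 1 0 1 2 3 2
G_C(8) = 2.
Combined Grundy value = 0 ⊕ 2 ⊕ 2 = 0.

0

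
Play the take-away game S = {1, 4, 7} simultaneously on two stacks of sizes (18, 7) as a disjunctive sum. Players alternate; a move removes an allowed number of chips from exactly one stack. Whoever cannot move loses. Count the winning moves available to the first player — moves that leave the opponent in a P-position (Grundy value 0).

All stacks use S = {1, 4, 7}:
G(0) = 0
G(1) = mex{0} = 1
G(2) = mex{1} = 0
G(3) = mex{0} = 1
G(4) = mex{1,0} = 2
G(5) = mex{2,1} = 0
G(6) = mex{0,0} = 1
G(7) = mex{1,1,0} = 2
G(8) = mex{2,2,1} = 0
G(9) = mex{0,0,0} = 1
G(10) = mex{1,1,1} = 0
G(11) = mex{0,2,2} = 1
G(12) = mex{1,0,0} = 2
G(13) = mex{2,1,1} = 0
G(14) = mex{0,0,2} = 1
G(15) = mex{1,1,0} = 2
G(16) = mex{2,2,1} = 0
G(17) = mex{0,0,0} = 1
G(18) = mex{1,1,1} = 0
Stack A: G(18) = 0.
Stack B: G(7) = 2.
Combined Grundy value = 0 ⊕ 2 = 2.
A winning move leaves total XOR = 0, i.e. changes one component's Grundy value g to g ⊕ X where X is the current total.
Stack A: need g' = 0⊕2 = 2. Options: 18−1→G=1, 18−4→G=1, 18−7→G=1. Hits: 0.
Stack B: need g' = 2⊕2 = 0. Options: 7−1→G=1, 7−4→G=1, 7−7→G=0. Hits: 1.

1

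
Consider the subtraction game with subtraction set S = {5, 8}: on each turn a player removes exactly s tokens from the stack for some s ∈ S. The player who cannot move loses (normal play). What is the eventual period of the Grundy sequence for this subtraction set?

13

G(0) = 0
G(1) = mex{} = 0
G(2) = mex{} = 0
G(3) = mex{} = 0
G(4) = mex{} = 0
G(5) = mex{0} = 1
G(6) = mex{0} = 1
G(7) = mex{0} = 1
G(8) = mex{0,0} = 1
G(9) = mex{0,0} = 1
G(10) = mex{1,0} = 2
G(11) = mex{1,0} = 2
G(12) = mex{1,0} = 2
G(13) = mex{1,1} = 0
G(14) = mex{1,1} = 0
G(15) = mex{2,1} = 0
G(16) = mex{2,1} = 0
G(17) = mex{2,1} = 0
G(18) = mex{0,2} = 1
G(19) = mex{0,2} = 1
G(20) = mex{0,2} = 1
G(21) = mex{0,0} = 1
G(22) = mex{0,0} = 1
G(23) = mex{1,0} = 2
G(24) = mex{1,0} = 2
G(25) = mex{1,0} = 2
G(26) = mex{1,1} = 0
G(27) = mex{1,1} = 0
G(n+13) = G(n) holds for n = 0,…,7 (a full window of length max(S) = 8), so the sequence is purely periodic with period 13.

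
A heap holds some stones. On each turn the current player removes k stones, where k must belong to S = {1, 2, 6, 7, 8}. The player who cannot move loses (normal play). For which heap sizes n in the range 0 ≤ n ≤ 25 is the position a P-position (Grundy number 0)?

0, 3, 12, 15, 24

n :  0  1  2  3  4  5  6  7  8  9 10 11 12 13 14 15 16 17 18 19 20 21 22 23 24 25
G :  0  1  2  0  1  2  3  4  5  3  4  5  0  1  2  0  1  2  3  4  5  3  4  5  0  1
P-positions are exactly the n with G(n) = 0.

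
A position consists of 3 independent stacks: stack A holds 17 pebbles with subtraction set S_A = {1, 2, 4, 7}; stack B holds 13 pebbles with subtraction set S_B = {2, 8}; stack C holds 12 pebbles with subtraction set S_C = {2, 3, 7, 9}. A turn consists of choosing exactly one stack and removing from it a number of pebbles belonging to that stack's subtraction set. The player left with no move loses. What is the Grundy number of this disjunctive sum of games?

Stack A, S = {1, 2, 4, 7}:
G(0) = 0
G(1) = mex{0} = 1
G(2) = mex{1,0} = 2
G(3) = mex{2,1} = 0
G(4) = mex{0,2,0} = 1
G(5) = mex{1,0,1} = 2
G(6) = mex{2,1,2} = 0
G(7) = mex{0,2,0,0} = 1
G(8) = mex{1,0,1,1} = 2
G(9) = mex{2,1,2,2} = 0
G(10) = mex{0,2,0,0} = 1
G(11) = mex{1,0,1,1} = 2
G(12) = mex{2,1,2,2} = 0
G(13) = mex{0,2,0,0} = 1
G(14) = mex{1,0,1,1} = 2
G(15) = mex{2,1,2,2} = 0
G(16) = mex{0,2,0,0} = 1
G(17) = mex{1,0,1,1} = 2
G_A(17) = 2.
Stack B, S = {2, 8}:
n :  0  1  2  3  4  5  6  7  8  9 10 11 12 13
G :  0  0  1  1  0  0  1  1  2  2  0  0  1  1
G_B(13) = 1.
Stack C, S = {2, 3, 7, 9}:
G(0) = 0
G(1) = mex{} = 0
G(2) = mex{0} = 1
G(3) = mex{0,0} = 1
G(4) = mex{1,0} = 2
G(5) = mex{1,1} = 0
G(6) = mex{2,1} = 0
G(7) = mex{0,2,0} = 1
G(8) = mex{0,0,0} = 1
G(9) = mex{1,0,1,0} = 2
G(10) = mex{1,1,1,0} = 2
G(11) = mex{2,1,2,1} = 0
G(12) = mex{2,2,0,1} = 3
G_C(12) = 3.
Combined Grundy value = 2 ⊕ 1 ⊕ 3 = 0.

0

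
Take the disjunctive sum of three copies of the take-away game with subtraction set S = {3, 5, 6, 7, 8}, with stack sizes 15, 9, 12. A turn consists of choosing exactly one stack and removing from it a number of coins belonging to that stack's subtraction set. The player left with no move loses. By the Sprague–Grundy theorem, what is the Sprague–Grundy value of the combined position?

2

All stacks use S = {3, 5, 6, 7, 8}:
n :  0  1  2  3  4  5  6  7  8  9 10 11 12 13 14 15
G :  0  0  0  1  1  1  2  2  2  3  3  0  0  0  1  1
Stack A: G(15) = 1.
Stack B: G(9) = 3.
Stack C: G(12) = 0.
Combined Grundy value = 1 ⊕ 3 ⊕ 0 = 2.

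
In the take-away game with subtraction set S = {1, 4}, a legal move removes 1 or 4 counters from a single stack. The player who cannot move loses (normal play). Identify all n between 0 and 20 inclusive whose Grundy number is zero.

n :  0  1  2  3  4  5  6  7  8  9 10 11 12 13 14 15 16 17 18 19 20
G :  0  1  0  1  2  0  1  0  1  2  0  1  0  1  2  0  1  0  1  2  0
P-positions are exactly the n with G(n) = 0.

0, 2, 5, 7, 10, 12, 15, 17, 20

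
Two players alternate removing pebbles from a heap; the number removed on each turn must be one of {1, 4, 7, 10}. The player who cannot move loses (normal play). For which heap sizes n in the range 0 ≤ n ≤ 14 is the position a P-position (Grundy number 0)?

n :  0  1  2  3  4  5  6  7  8  9 10 11 12 13 14
G :  0  1  0  1  2  0  1  2  0  1  2  0  1  0  1
P-positions are exactly the n with G(n) = 0.

0, 2, 5, 8, 11, 13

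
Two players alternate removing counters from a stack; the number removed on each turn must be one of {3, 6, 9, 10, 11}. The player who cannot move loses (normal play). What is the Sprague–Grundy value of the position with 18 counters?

1

G(0) = 0
G(1) = mex{} = 0
G(2) = mex{} = 0
G(3) = mex{0} = 1
G(4) = mex{0} = 1
G(5) = mex{0} = 1
G(6) = mex{1,0} = 2
G(7) = mex{1,0} = 2
G(8) = mex{1,0} = 2
G(9) = mex{2,1,0} = 3
G(10) = mex{2,1,0,0} = 3
G(11) = mex{2,1,0,0,0} = 3
G(12) = mex{3,2,1,0,0} = 4
G(13) = mex{3,2,1,1,0} = 4
G(14) = mex{3,2,1,1,1} = 0
G(15) = mex{4,3,2,1,1} = 0
G(16) = mex{4,3,2,2,1} = 0
G(17) = mex{0,3,2,2,2} = 1
G(18) = mex{0,4,3,2,2} = 1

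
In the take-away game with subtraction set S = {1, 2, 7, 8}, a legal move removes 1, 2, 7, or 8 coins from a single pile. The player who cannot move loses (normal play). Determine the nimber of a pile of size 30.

0

n :  0  1  2  3  4  5  6  7  8  9 10 11 12 13 14 15 16 17 18 19 20 21 22 23 24 25 26 27 28 29 30
G :  0  1  2  0  1  2  0  1  2  0  1  2  0  1  2  0  1  2  0  1  2  0  1  2  0  1  2  0  1  2  0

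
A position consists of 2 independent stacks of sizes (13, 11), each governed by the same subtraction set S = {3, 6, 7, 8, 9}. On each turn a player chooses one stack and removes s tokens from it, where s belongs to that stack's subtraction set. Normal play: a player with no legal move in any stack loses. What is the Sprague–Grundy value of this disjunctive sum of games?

All stacks use S = {3, 6, 7, 8, 9}:
G(0) = 0
G(1) = mex{} = 0
G(2) = mex{} = 0
G(3) = mex{0} = 1
G(4) = mex{0} = 1
G(5) = mex{0} = 1
G(6) = mex{1,0} = 2
G(7) = mex{1,0,0} = 2
G(8) = mex{1,0,0,0} = 2
G(9) = mex{2,1,0,0,0} = 3
G(10) = mex{2,1,1,0,0} = 3
G(11) = mex{2,1,1,1,0} = 3
G(12) = mex{3,2,1,1,1} = 0
G(13) = mex{3,2,2,1,1} = 0
Stack A: G(13) = 0.
Stack B: G(11) = 3.
Combined Grundy value = 0 ⊕ 3 = 3.

3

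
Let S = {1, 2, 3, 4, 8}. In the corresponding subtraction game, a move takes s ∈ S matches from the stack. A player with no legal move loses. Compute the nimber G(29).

4

n :  0  1  2  3  4  5  6  7  8  9 10 11 12 13 14 15 16 17 18 19 20 21 22 23 24 25 26 27 28 29
G :  0  1  2  3  4  0  1  2  3  4  0  1  2  3  4  0  1  2  3  4  0  1  2  3  4  0  1  2  3  4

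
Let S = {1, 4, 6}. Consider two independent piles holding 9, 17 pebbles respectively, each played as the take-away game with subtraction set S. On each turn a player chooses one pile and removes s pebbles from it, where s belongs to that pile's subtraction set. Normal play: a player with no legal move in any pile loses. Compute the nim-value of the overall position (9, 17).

2

All piles use S = {1, 4, 6}:
G(0) = 0
G(1) = mex{0} = 1
G(2) = mex{1} = 0
G(3) = mex{0} = 1
G(4) = mex{1,0} = 2
G(5) = mex{2,1} = 0
G(6) = mex{0,0,0} = 1
G(7) = mex{1,1,1} = 0
G(8) = mex{0,2,0} = 1
G(9) = mex{1,0,1} = 2
G(10) = mex{2,1,2} = 0
G(11) = mex{0,0,0} = 1
G(12) = mex{1,1,1} = 0
G(13) = mex{0,2,0} = 1
G(14) = mex{1,0,1} = 2
G(15) = mex{2,1,2} = 0
G(16) = mex{0,0,0} = 1
G(17) = mex{1,1,1} = 0
Pile A: G(9) = 2.
Pile B: G(17) = 0.
Combined Grundy value = 2 ⊕ 0 = 2.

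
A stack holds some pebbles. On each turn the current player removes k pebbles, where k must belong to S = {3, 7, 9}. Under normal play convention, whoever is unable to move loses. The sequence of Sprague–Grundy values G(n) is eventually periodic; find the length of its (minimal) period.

G(0) = 0
G(1) = mex{} = 0
G(2) = mex{} = 0
G(3) = mex{0} = 1
G(4) = mex{0} = 1
G(5) = mex{0} = 1
G(6) = mex{1} = 0
G(7) = mex{1,0} = 2
G(8) = mex{1,0} = 2
G(9) = mex{0,0,0} = 1
G(10) = mex{2,1,0} = 3
G(11) = mex{2,1,0} = 3
G(12) = mex{1,1,1} = 0
G(13) = mex{3,0,1} = 2
G(14) = mex{3,2,1} = 0
G(15) = mex{0,2,0} = 1
G(16) = mex{2,1,2} = 0
G(17) = mex{0,3,2} = 1
G(18) = mex{1,3,1} = 0
G(19) = mex{0,0,3} = 1
G(20) = mex{1,2,3} = 0
G(21) = mex{0,0,0} = 1
G(22) = mex{1,1,2} = 0
G(23) = mex{0,0,0} = 1
G(24) = mex{1,1,1} = 0
G(25) = mex{0,0,0} = 1
G(26) = mex{1,1,1} = 0
From n = 14 onward G(n+2) = G(n); since this holds over max(S) = 9 consecutive positions the period is 2 (pre-period 14).

2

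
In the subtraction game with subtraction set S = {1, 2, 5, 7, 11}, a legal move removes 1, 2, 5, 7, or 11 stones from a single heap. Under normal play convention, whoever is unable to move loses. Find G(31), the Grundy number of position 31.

n :  0  1  2  3  4  5  6  7  8  9 10 11 12 13 14 15 16 17 18 19 20 21 22 23 24 25 26 27 28 29 30 31
G :  0  1  2  0  1  2  0  1  2  0  1  2  0  1  2  0  1  2  0  1  2  0  1  2  0  1  2  0  1  2  0  1

1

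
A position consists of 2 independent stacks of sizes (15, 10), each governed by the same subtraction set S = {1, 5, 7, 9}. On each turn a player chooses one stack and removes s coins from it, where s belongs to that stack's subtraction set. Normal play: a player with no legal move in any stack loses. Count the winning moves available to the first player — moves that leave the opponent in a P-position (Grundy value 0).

8

All stacks use S = {1, 5, 7, 9}:
n :  0  1  2  3  4  5  6  7  8  9 10 11 12 13 14 15
G :  0  1  0  1  0  1  0  1  0  1  0  1  0  1  0  1
Stack A: G(15) = 1.
Stack B: G(10) = 0.
Combined Grundy value = 1 ⊕ 0 = 1.
A winning move leaves total XOR = 0, i.e. changes one component's Grundy value g to g ⊕ X where X is the current total.
Stack A: need g' = 1⊕1 = 0. Options: 15−1→G=0, 15−5→G=0, 15−7→G=0, 15−9→G=0. Hits: 4.
Stack B: need g' = 0⊕1 = 1. Options: 10−1→G=1, 10−5→G=1, 10−7→G=1, 10−9→G=1. Hits: 4.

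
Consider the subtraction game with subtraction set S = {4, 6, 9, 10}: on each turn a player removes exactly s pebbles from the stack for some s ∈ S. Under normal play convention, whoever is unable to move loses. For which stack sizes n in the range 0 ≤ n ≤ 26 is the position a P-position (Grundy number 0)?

0, 1, 2, 3, 14, 15, 16, 17

n :  0  1  2  3  4  5  6  7  8  9 10 11 12 13 14 15 16 17 18 19 20 21 22 23 24 25 26
G :  0  0  0  0  1  1  1  1  2  2  2  2  3  3  0  0  0  0  1  1  1  1  2  2  2  2  3
P-positions are exactly the n with G(n) = 0.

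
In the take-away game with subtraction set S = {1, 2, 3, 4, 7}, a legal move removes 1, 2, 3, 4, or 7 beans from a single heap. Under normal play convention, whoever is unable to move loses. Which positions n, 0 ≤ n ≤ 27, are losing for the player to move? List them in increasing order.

G(0) = 0
G(1) = mex{0} = 1
G(2) = mex{1,0} = 2
G(3) = mex{2,1,0} = 3
G(4) = mex{3,2,1,0} = 4
G(5) = mex{4,3,2,1} = 0
G(6) = mex{0,4,3,2} = 1
G(7) = mex{1,0,4,3,0} = 2
G(8) = mex{2,1,0,4,1} = 3
G(9) = mex{3,2,1,0,2} = 4
G(10) = mex{4,3,2,1,3} = 0
G(11) = mex{0,4,3,2,4} = 1
G(12) = mex{1,0,4,3,0} = 2
G(13) = mex{2,1,0,4,1} = 3
G(14) = mex{3,2,1,0,2} = 4
G(15) = mex{4,3,2,1,3} = 0
G(16) = mex{0,4,3,2,4} = 1
G(17) = mex{1,0,4,3,0} = 2
G(18) = mex{2,1,0,4,1} = 3
G(19) = mex{3,2,1,0,2} = 4
G(20) = mex{4,3,2,1,3} = 0
G(21) = mex{0,4,3,2,4} = 1
G(22) = mex{1,0,4,3,0} = 2
G(23) = mex{2,1,0,4,1} = 3
G(24) = mex{3,2,1,0,2} = 4
G(25) = mex{4,3,2,1,3} = 0
G(26) = mex{0,4,3,2,4} = 1
G(27) = mex{1,0,4,3,0} = 2
P-positions are exactly the n with G(n) = 0.

0, 5, 10, 15, 20, 25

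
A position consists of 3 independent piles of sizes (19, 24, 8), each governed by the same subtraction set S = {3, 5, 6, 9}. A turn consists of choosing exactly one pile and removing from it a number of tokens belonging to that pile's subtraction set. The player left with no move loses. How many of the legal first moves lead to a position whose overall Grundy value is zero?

0

All piles use S = {3, 5, 6, 9}:
n :  0  1  2  3  4  5  6  7  8  9 10 11 12 13 14 15 16 17 18 19 20 21 22 23 24
G :  0  0  0  1  1  1  2  2  2  3  3  3  0  0  0  1  1  1  2  2  2  3  3  3  0
Pile A: G(19) = 2.
Pile B: G(24) = 0.
Pile C: G(8) = 2.
Combined Grundy value = 2 ⊕ 0 ⊕ 2 = 0.
A winning move leaves total XOR = 0, i.e. changes one component's Grundy value g to g ⊕ X where X is the current total.
Pile A: target g' = 2⊕0 = 2, but every legal move changes the Grundy value (mex property), so 0 moves.
Pile B: target g' = 0⊕0 = 0, but every legal move changes the Grundy value (mex property), so 0 moves.
Pile C: target g' = 2⊕0 = 2, but every legal move changes the Grundy value (mex property), so 0 moves.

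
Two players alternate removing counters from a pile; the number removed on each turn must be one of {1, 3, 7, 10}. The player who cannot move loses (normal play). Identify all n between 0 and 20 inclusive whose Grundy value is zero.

G(0) = 0
G(1) = mex{0} = 1
G(2) = mex{1} = 0
G(3) = mex{0,0} = 1
G(4) = mex{1,1} = 0
G(5) = mex{0,0} = 1
G(6) = mex{1,1} = 0
G(7) = mex{0,0,0} = 1
G(8) = mex{1,1,1} = 0
G(9) = mex{0,0,0} = 1
G(10) = mex{1,1,1,0} = 2
G(11) = mex{2,0,0,1} = 3
G(12) = mex{3,1,1,0} = 2
G(13) = mex{2,2,0,1} = 3
G(14) = mex{3,3,1,0} = 2
G(15) = mex{2,2,0,1} = 3
G(16) = mex{3,3,1,0} = 2
G(17) = mex{2,2,2,1} = 0
G(18) = mex{0,3,3,0} = 1
G(19) = mex{1,2,2,1} = 0
G(20) = mex{0,0,3,2} = 1
P-positions are exactly the n with G(n) = 0.

0, 2, 4, 6, 8, 17, 19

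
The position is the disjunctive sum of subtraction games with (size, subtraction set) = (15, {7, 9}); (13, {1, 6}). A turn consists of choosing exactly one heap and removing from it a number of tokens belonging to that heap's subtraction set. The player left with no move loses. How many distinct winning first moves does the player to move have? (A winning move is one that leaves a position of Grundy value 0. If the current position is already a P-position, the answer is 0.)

Heap A, S = {7, 9}:
n :  0  1  2  3  4  5  6  7  8  9 10 11 12 13 14 15
G :  0  0  0  0  0  0  0  1  1  1  1  1  1  1  2  2
G_A(15) = 2.
Heap B, S = {1, 6}:
n :  0  1  2  3  4  5  6  7  8  9 10 11 12 13
G :  0  1  0  1  0  1  2  0  1  0  1  0  1  2
G_B(13) = 2.
Combined Grundy value = 2 ⊕ 2 = 0.
A winning move leaves total XOR = 0, i.e. changes one component's Grundy value g to g ⊕ X where X is the current total.
Heap A: target g' = 2⊕0 = 2, but every legal move changes the Grundy value (mex property), so 0 moves.
Heap B: target g' = 2⊕0 = 2, but every legal move changes the Grundy value (mex property), so 0 moves.

0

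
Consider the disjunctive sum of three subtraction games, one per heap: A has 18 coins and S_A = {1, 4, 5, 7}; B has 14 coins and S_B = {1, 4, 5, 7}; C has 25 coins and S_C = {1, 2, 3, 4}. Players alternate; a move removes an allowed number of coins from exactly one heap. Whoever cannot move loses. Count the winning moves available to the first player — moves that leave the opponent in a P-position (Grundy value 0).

3

Heap A, S = {1, 4, 5, 7}:
G(0) = 0
G(1) = mex{0} = 1
G(2) = mex{1} = 0
G(3) = mex{0} = 1
G(4) = mex{1,0} = 2
G(5) = mex{2,1,0} = 3
G(6) = mex{3,0,1} = 2
G(7) = mex{2,1,0,0} = 3
G(8) = mex{3,2,1,1} = 0
G(9) = mex{0,3,2,0} = 1
G(10) = mex{1,2,3,1} = 0
G(11) = mex{0,3,2,2} = 1
G(12) = mex{1,0,3,3} = 2
G(13) = mex{2,1,0,2} = 3
G(14) = mex{3,0,1,3} = 2
G(15) = mex{2,1,0,0} = 3
G(16) = mex{3,2,1,1} = 0
G(17) = mex{0,3,2,0} = 1
G(18) = mex{1,2,3,1} = 0
G_A(18) = 0.
Heap B, S = {1, 4, 5, 7}:
n :  0  1  2  3  4  5  6  7  8  9 10 11 12 13 14
G :  0  1  0  1  2  3  2  3  0  1  0  1  2  3  2
G_B(14) = 2.
Heap C, S = {1, 2, 3, 4}:
n :  0  1  2  3  4  5  6  7  8  9 10 11 12 13 14 15 16 17 18 19 20 21 22 23 24 25
G :  0  1  2  3  4  0  1  2  3  4  0  1  2  3  4  0  1  2  3  4  0  1  2  3  4  0
G_C(25) = 0.
Combined Grundy value = 0 ⊕ 2 ⊕ 0 = 2.
A winning move leaves total XOR = 0, i.e. changes one component's Grundy value g to g ⊕ X where X is the current total.
Heap A: need g' = 0⊕2 = 2. Options: 18−1→G=1, 18−4→G=2, 18−5→G=3, 18−7→G=1. Hits: 1.
Heap B: need g' = 2⊕2 = 0. Options: 14−1→G=3, 14−4→G=0, 14−5→G=1, 14−7→G=3. Hits: 1.
Heap C: need g' = 0⊕2 = 2. Options: 25−1→G=4, 25−2→G=3, 25−3→G=2, 25−4→G=1. Hits: 1.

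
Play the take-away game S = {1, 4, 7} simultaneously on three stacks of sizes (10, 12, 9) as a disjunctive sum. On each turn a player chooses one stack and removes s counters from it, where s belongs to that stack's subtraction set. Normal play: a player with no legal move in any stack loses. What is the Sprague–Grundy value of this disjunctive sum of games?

3

All stacks use S = {1, 4, 7}:
n :  0  1  2  3  4  5  6  7  8  9 10 11 12
G :  0  1  0  1  2  0  1  2  0  1  0  1  2
Stack A: G(10) = 0.
Stack B: G(12) = 2.
Stack C: G(9) = 1.
Combined Grundy value = 0 ⊕ 2 ⊕ 1 = 3.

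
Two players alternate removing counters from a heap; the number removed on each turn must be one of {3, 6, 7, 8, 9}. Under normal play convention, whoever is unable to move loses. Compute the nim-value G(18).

2

G(0) = 0
G(1) = mex{} = 0
G(2) = mex{} = 0
G(3) = mex{0} = 1
G(4) = mex{0} = 1
G(5) = mex{0} = 1
G(6) = mex{1,0} = 2
G(7) = mex{1,0,0} = 2
G(8) = mex{1,0,0,0} = 2
G(9) = mex{2,1,0,0,0} = 3
G(10) = mex{2,1,1,0,0} = 3
G(11) = mex{2,1,1,1,0} = 3
G(12) = mex{3,2,1,1,1} = 0
G(13) = mex{3,2,2,1,1} = 0
G(14) = mex{3,2,2,2,1} = 0
G(15) = mex{0,3,2,2,2} = 1
G(16) = mex{0,3,3,2,2} = 1
G(17) = mex{0,3,3,3,2} = 1
G(18) = mex{1,0,3,3,3} = 2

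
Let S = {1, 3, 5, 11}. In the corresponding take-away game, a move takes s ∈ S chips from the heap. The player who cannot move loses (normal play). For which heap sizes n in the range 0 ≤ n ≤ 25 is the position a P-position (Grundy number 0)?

G(0) = 0
G(1) = mex{0} = 1
G(2) = mex{1} = 0
G(3) = mex{0,0} = 1
G(4) = mex{1,1} = 0
G(5) = mex{0,0,0} = 1
G(6) = mex{1,1,1} = 0
G(7) = mex{0,0,0} = 1
G(8) = mex{1,1,1} = 0
G(9) = mex{0,0,0} = 1
G(10) = mex{1,1,1} = 0
G(11) = mex{0,0,0,0} = 1
G(12) = mex{1,1,1,1} = 0
G(13) = mex{0,0,0,0} = 1
G(14) = mex{1,1,1,1} = 0
G(15) = mex{0,0,0,0} = 1
G(16) = mex{1,1,1,1} = 0
G(17) = mex{0,0,0,0} = 1
G(18) = mex{1,1,1,1} = 0
G(19) = mex{0,0,0,0} = 1
G(20) = mex{1,1,1,1} = 0
G(21) = mex{0,0,0,0} = 1
G(22) = mex{1,1,1,1} = 0
G(23) = mex{0,0,0,0} = 1
G(24) = mex{1,1,1,1} = 0
G(25) = mex{0,0,0,0} = 1
P-positions are exactly the n with G(n) = 0.

0, 2, 4, 6, 8, 10, 12, 14, 16, 18, 20, 22, 24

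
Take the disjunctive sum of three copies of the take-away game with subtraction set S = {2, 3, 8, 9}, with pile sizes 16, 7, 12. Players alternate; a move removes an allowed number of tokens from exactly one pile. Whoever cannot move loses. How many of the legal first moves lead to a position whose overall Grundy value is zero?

6

All piles use S = {2, 3, 8, 9}:
n :  0  1  2  3  4  5  6  7  8  9 10 11 12 13 14 15 16
G :  0  0  1  1  2  0  0  1  1  2  2  0  0  1  1  2  0
Pile A: G(16) = 0.
Pile B: G(7) = 1.
Pile C: G(12) = 0.
Combined Grundy value = 0 ⊕ 1 ⊕ 0 = 1.
A winning move leaves total XOR = 0, i.e. changes one component's Grundy value g to g ⊕ X where X is the current total.
Pile A: need g' = 0⊕1 = 1. Options: 16−2→G=1, 16−3→G=1, 16−8→G=1, 16−9→G=1. Hits: 4.
Pile B: need g' = 1⊕1 = 0. Options: 7−2→G=0, 7−3→G=2. Hits: 1.
Pile C: need g' = 0⊕1 = 1. Options: 12−2→G=2, 12−3→G=2, 12−8→G=2, 12−9→G=1. Hits: 1.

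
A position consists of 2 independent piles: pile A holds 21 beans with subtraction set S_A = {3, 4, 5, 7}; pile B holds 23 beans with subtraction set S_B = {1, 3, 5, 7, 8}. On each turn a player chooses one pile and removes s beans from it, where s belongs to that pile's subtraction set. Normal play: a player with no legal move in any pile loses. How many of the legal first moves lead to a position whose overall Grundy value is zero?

Pile A, S = {3, 4, 5, 7}:
n :  0  1  2  3  4  5  6  7  8  9 10 11 12 13 14 15 16 17 18 19 20 21
G :  0  0  0  1  1  1  2  2  2  3  0  0  0  1  1  1  2  2  2  3  0  0
G_A(21) = 0.
Pile B, S = {1, 3, 5, 7, 8}:
n :  0  1  2  3  4  5  6  7  8  9 10 11 12 13 14 15 16 17 18 19 20 21 22 23
G :  0  1  0  1  0  1  0  1  2  3  2  3  2  3  2  0  1  0  1  0  1  0  1  2
G_B(23) = 2.
Combined Grundy value = 0 ⊕ 2 = 2.
A winning move leaves total XOR = 0, i.e. changes one component's Grundy value g to g ⊕ X where X is the current total.
Pile A: need g' = 0⊕2 = 2. Options: 21−3→G=2, 21−4→G=2, 21−5→G=2, 21−7→G=1. Hits: 3.
Pile B: need g' = 2⊕2 = 0. Options: 23−1→G=1, 23−3→G=1, 23−5→G=1, 23−7→G=1, 23−8→G=0. Hits: 1.

4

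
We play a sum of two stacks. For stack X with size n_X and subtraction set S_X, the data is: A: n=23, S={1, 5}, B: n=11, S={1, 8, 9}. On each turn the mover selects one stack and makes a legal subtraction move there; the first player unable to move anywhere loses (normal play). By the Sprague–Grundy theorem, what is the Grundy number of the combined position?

Stack A, S = {1, 5}:
n :  0  1  2  3  4  5  6  7  8  9 10 11 12 13 14 15 16 17 18 19 20 21 22 23
G :  0  1  0  1  0  1  0  1  0  1  0  1  0  1  0  1  0  1  0  1  0  1  0  1
G_A(23) = 1.
Stack B, S = {1, 8, 9}:
n :  0  1  2  3  4  5  6  7  8  9 10 11
G :  0  1  0  1  0  1  0  1  2  3  2  3
G_B(11) = 3.
Combined Grundy value = 1 ⊕ 3 = 2.

2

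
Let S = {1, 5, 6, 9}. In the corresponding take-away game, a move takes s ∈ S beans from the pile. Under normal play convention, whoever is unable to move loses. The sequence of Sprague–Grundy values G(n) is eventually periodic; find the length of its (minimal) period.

12

n :  0  1  2  3  4  5  6  7  8  9 10 11 12 13 14 15 16 17 18 19 20 21 22 23 24 25
G :  0  1  0  1  0  1  2  3  2  3  2  3  0  1  0  1  0  1  2  3  2  3  2  3  0  1
G(n+12) = G(n) holds for n = 0,…,8 (a full window of length max(S) = 9), so the sequence is purely periodic with period 12.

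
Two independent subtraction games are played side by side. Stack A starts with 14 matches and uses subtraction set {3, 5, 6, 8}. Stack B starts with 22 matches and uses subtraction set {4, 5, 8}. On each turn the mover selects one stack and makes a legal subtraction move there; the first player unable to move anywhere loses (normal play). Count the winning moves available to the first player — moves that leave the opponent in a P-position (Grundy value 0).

4

Stack A, S = {3, 5, 6, 8}:
n :  0  1  2  3  4  5  6  7  8  9 10 11 12 13 14
G :  0  0  0  1  1  1  2  2  2  3  3  0  0  0  1
G_A(14) = 1.
Stack B, S = {4, 5, 8}:
n :  0  1  2  3  4  5  6  7  8  9 10 11 12 13 14 15 16 17 18 19 20 21 22
G :  0  0  0  0  1  1  1  1  2  2  2  2  0  0  0  0  1  1  1  1  2  2  2
G_B(22) = 2.
Combined Grundy value = 1 ⊕ 2 = 3.
A winning move leaves total XOR = 0, i.e. changes one component's Grundy value g to g ⊕ X where X is the current total.
Stack A: need g' = 1⊕3 = 2. Options: 14−3→G=0, 14−5→G=3, 14−6→G=2, 14−8→G=2. Hits: 2.
Stack B: need g' = 2⊕3 = 1. Options: 22−4→G=1, 22−5→G=1, 22−8→G=0. Hits: 2.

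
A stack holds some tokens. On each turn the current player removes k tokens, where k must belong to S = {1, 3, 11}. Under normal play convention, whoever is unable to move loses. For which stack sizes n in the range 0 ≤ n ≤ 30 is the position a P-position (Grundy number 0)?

0, 2, 4, 6, 8, 10, 12, 14, 16, 18, 20, 22, 24, 26, 28, 30

G(0) = 0
G(1) = mex{0} = 1
G(2) = mex{1} = 0
G(3) = mex{0,0} = 1
G(4) = mex{1,1} = 0
G(5) = mex{0,0} = 1
G(6) = mex{1,1} = 0
G(7) = mex{0,0} = 1
G(8) = mex{1,1} = 0
G(9) = mex{0,0} = 1
G(10) = mex{1,1} = 0
G(11) = mex{0,0,0} = 1
G(12) = mex{1,1,1} = 0
G(13) = mex{0,0,0} = 1
G(14) = mex{1,1,1} = 0
G(15) = mex{0,0,0} = 1
G(16) = mex{1,1,1} = 0
G(17) = mex{0,0,0} = 1
G(18) = mex{1,1,1} = 0
G(19) = mex{0,0,0} = 1
G(20) = mex{1,1,1} = 0
G(21) = mex{0,0,0} = 1
G(22) = mex{1,1,1} = 0
G(23) = mex{0,0,0} = 1
G(24) = mex{1,1,1} = 0
G(25) = mex{0,0,0} = 1
G(26) = mex{1,1,1} = 0
G(27) = mex{0,0,0} = 1
G(28) = mex{1,1,1} = 0
G(29) = mex{0,0,0} = 1
G(30) = mex{1,1,1} = 0
P-positions are exactly the n with G(n) = 0.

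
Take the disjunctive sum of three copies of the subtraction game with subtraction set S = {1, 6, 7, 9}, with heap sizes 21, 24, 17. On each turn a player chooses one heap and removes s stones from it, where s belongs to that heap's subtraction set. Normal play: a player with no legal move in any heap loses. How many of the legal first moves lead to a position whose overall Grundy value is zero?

All heaps use S = {1, 6, 7, 9}:
G(0) = 0
G(1) = mex{0} = 1
G(2) = mex{1} = 0
G(3) = mex{0} = 1
G(4) = mex{1} = 0
G(5) = mex{0} = 1
G(6) = mex{1,0} = 2
G(7) = mex{2,1,0} = 3
G(8) = mex{3,0,1} = 2
G(9) = mex{2,1,0,0} = 3
G(10) = mex{3,0,1,1} = 2
G(11) = mex{2,1,0,0} = 3
G(12) = mex{3,2,1,1} = 0
G(13) = mex{0,3,2,0} = 1
G(14) = mex{1,2,3,1} = 0
G(15) = mex{0,3,2,2} = 1
G(16) = mex{1,2,3,3} = 0
G(17) = mex{0,3,2,2} = 1
G(18) = mex{1,0,3,3} = 2
G(19) = mex{2,1,0,2} = 3
G(20) = mex{3,0,1,3} = 2
G(21) = mex{2,1,0,0} = 3
G(22) = mex{3,0,1,1} = 2
G(23) = mex{2,1,0,0} = 3
G(24) = mex{3,2,1,1} = 0
Heap A: G(21) = 3.
Heap B: G(24) = 0.
Heap C: G(17) = 1.
Combined Grundy value = 3 ⊕ 0 ⊕ 1 = 2.
A winning move leaves total XOR = 0, i.e. changes one component's Grundy value g to g ⊕ X where X is the current total.
Heap A: need g' = 3⊕2 = 1. Options: 21−1→G=2, 21−6→G=1, 21−7→G=0, 21−9→G=0. Hits: 1.
Heap B: need g' = 0⊕2 = 2. Options: 24−1→G=3, 24−6→G=2, 24−7→G=1, 24−9→G=1. Hits: 1.
Heap C: need g' = 1⊕2 = 3. Options: 17−1→G=0, 17−6→G=3, 17−7→G=2, 17−9→G=2. Hits: 1.

3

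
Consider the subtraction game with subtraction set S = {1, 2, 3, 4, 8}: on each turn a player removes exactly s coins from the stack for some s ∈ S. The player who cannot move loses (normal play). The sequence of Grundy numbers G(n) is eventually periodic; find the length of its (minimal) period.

G(0) = 0
G(1) = mex{0} = 1
G(2) = mex{1,0} = 2
G(3) = mex{2,1,0} = 3
G(4) = mex{3,2,1,0} = 4
G(5) = mex{4,3,2,1} = 0
G(6) = mex{0,4,3,2} = 1
G(7) = mex{1,0,4,3} = 2
G(8) = mex{2,1,0,4,0} = 3
G(9) = mex{3,2,1,0,1} = 4
G(10) = mex{4,3,2,1,2} = 0
G(11) = mex{0,4,3,2,3} = 1
G(12) = mex{1,0,4,3,4} = 2
G(13) = mex{2,1,0,4,0} = 3
G(14) = mex{3,2,1,0,1} = 4
G(n+5) = G(n) holds for n = 0,…,7 (a full window of length max(S) = 8), so the sequence is purely periodic with period 5.

5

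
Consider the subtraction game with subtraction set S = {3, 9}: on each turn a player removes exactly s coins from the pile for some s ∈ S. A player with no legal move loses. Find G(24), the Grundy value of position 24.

0

n :  0  1  2  3  4  5  6  7  8  9 10 11 12 13 14 15 16 17 18 19 20 21 22 23 24
G :  0  0  0  1  1  1  0  0  0  1  1  1  0  0  0  1  1  1  0  0  0  1  1  1  0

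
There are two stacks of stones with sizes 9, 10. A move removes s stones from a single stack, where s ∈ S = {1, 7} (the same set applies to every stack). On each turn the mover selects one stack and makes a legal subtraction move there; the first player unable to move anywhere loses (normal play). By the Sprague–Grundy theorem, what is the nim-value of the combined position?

All stacks use S = {1, 7}:
n :  0  1  2  3  4  5  6  7  8  9 10
G :  0  1  0  1  0  1  0  1  0  1  0
Stack A: G(9) = 1.
Stack B: G(10) = 0.
Combined Grundy value = 1 ⊕ 0 = 1.

1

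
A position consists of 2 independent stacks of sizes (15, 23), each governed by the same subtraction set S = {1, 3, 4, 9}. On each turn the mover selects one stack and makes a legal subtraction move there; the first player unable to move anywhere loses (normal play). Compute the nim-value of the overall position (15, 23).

3

All stacks use S = {1, 3, 4, 9}:
n :  0  1  2  3  4  5  6  7  8  9 10 11 12 13 14 15 16 17 18 19 20 21 22 23
G :  0  1  0  1  2  3  2  0  1  4  3  2  0  1  0  1  2  3  2  0  1  4  3  2
Stack A: G(15) = 1.
Stack B: G(23) = 2.
Combined Grundy value = 1 ⊕ 2 = 3.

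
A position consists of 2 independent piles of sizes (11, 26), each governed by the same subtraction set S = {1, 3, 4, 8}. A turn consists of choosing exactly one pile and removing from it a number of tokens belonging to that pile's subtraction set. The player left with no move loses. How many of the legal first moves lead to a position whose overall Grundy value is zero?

2

All piles use S = {1, 3, 4, 8}:
G(0) = 0
G(1) = mex{0} = 1
G(2) = mex{1} = 0
G(3) = mex{0,0} = 1
G(4) = mex{1,1,0} = 2
G(5) = mex{2,0,1} = 3
G(6) = mex{3,1,0} = 2
G(7) = mex{2,2,1} = 0
G(8) = mex{0,3,2,0} = 1
G(9) = mex{1,2,3,1} = 0
G(10) = mex{0,0,2,0} = 1
G(11) = mex{1,1,0,1} = 2
G(12) = mex{2,0,1,2} = 3
G(13) = mex{3,1,0,3} = 2
G(14) = mex{2,2,1,2} = 0
G(15) = mex{0,3,2,0} = 1
G(16) = mex{1,2,3,1} = 0
G(17) = mex{0,0,2,0} = 1
G(18) = mex{1,1,0,1} = 2
G(19) = mex{2,0,1,2} = 3
G(20) = mex{3,1,0,3} = 2
G(21) = mex{2,2,1,2} = 0
G(22) = mex{0,3,2,0} = 1
G(23) = mex{1,2,3,1} = 0
G(24) = mex{0,0,2,0} = 1
G(25) = mex{1,1,0,1} = 2
G(26) = mex{2,0,1,2} = 3
Pile A: G(11) = 2.
Pile B: G(26) = 3.
Combined Grundy value = 2 ⊕ 3 = 1.
A winning move leaves total XOR = 0, i.e. changes one component's Grundy value g to g ⊕ X where X is the current total.
Pile A: need g' = 2⊕1 = 3. Options: 11−1→G=1, 11−3→G=1, 11−4→G=0, 11−8→G=1. Hits: 0.
Pile B: need g' = 3⊕1 = 2. Options: 26−1→G=2, 26−3→G=0, 26−4→G=1, 26−8→G=2. Hits: 2.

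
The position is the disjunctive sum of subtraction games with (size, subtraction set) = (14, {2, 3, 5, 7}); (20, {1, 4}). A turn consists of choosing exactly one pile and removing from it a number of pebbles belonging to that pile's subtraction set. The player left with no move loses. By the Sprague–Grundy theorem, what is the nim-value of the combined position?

Pile A, S = {2, 3, 5, 7}:
G(0) = 0
G(1) = mex{} = 0
G(2) = mex{0} = 1
G(3) = mex{0,0} = 1
G(4) = mex{1,0} = 2
G(5) = mex{1,1,0} = 2
G(6) = mex{2,1,0} = 3
G(7) = mex{2,2,1,0} = 3
G(8) = mex{3,2,1,0} = 4
G(9) = mex{3,3,2,1} = 0
G(10) = mex{4,3,2,1} = 0
G(11) = mex{0,4,3,2} = 1
G(12) = mex{0,0,3,2} = 1
G(13) = mex{1,0,4,3} = 2
G(14) = mex{1,1,0,3} = 2
G_A(14) = 2.
Pile B, S = {1, 4}:
n :  0  1  2  3  4  5  6  7  8  9 10 11 12 13 14 15 16 17 18 19 20
G :  0  1  0  1  2  0  1  0  1  2  0  1  0  1  2  0  1  0  1  2  0
G_B(20) = 0.
Combined Grundy value = 2 ⊕ 0 = 2.

2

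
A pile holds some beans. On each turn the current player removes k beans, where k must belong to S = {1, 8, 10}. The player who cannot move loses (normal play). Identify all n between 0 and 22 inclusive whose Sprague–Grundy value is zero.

n :  0  1  2  3  4  5  6  7  8  9 10 11 12 13 14 15 16 17 18 19 20 21 22
G :  0  1  0  1  0  1  0  1  2  0  1  0  1  0  1  0  1  2  0  1  0  1  0
P-positions are exactly the n with G(n) = 0.

0, 2, 4, 6, 9, 11, 13, 15, 18, 20, 22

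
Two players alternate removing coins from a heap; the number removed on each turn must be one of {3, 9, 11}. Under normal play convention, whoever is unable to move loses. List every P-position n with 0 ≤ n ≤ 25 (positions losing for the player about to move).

0, 1, 2, 6, 7, 8, 14, 20, 21, 22

n :  0  1  2  3  4  5  6  7  8  9 10 11 12 13 14 15 16 17 18 19 20 21 22 23 24 25
G :  0  0  0  1  1  1  0  0  0  1  1  1  2  2  0  3  3  1  2  2  0  0  0  1  1  1
P-positions are exactly the n with G(n) = 0.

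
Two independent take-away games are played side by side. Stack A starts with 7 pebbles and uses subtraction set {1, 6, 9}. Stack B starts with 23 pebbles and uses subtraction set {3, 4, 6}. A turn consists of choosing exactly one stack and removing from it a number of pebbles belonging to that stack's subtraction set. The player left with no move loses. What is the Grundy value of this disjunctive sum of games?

1

Stack A, S = {1, 6, 9}:
G(0) = 0
G(1) = mex{0} = 1
G(2) = mex{1} = 0
G(3) = mex{0} = 1
G(4) = mex{1} = 0
G(5) = mex{0} = 1
G(6) = mex{1,0} = 2
G(7) = mex{2,1} = 0
G_A(7) = 0.
Stack B, S = {3, 4, 6}:
n :  0  1  2  3  4  5  6  7  8  9 10 11 12 13 14 15 16 17 18 19 20 21 22 23
G :  0  0  0  1  1  1  2  2  2  0  0  0  1  1  1  2  2  2  0  0  0  1  1  1
G_B(23) = 1.
Combined Grundy value = 0 ⊕ 1 = 1.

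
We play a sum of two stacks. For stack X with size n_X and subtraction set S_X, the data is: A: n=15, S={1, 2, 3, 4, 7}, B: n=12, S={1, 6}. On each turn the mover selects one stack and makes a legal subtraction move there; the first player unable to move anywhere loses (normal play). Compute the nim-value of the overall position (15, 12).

1

Stack A, S = {1, 2, 3, 4, 7}:
G(0) = 0
G(1) = mex{0} = 1
G(2) = mex{1,0} = 2
G(3) = mex{2,1,0} = 3
G(4) = mex{3,2,1,0} = 4
G(5) = mex{4,3,2,1} = 0
G(6) = mex{0,4,3,2} = 1
G(7) = mex{1,0,4,3,0} = 2
G(8) = mex{2,1,0,4,1} = 3
G(9) = mex{3,2,1,0,2} = 4
G(10) = mex{4,3,2,1,3} = 0
G(11) = mex{0,4,3,2,4} = 1
G(12) = mex{1,0,4,3,0} = 2
G(13) = mex{2,1,0,4,1} = 3
G(14) = mex{3,2,1,0,2} = 4
G(15) = mex{4,3,2,1,3} = 0
G_A(15) = 0.
Stack B, S = {1, 6}:
G(0) = 0
G(1) = mex{0} = 1
G(2) = mex{1} = 0
G(3) = mex{0} = 1
G(4) = mex{1} = 0
G(5) = mex{0} = 1
G(6) = mex{1,0} = 2
G(7) = mex{2,1} = 0
G(8) = mex{0,0} = 1
G(9) = mex{1,1} = 0
G(10) = mex{0,0} = 1
G(11) = mex{1,1} = 0
G(12) = mex{0,2} = 1
G_B(12) = 1.
Combined Grundy value = 0 ⊕ 1 = 1.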